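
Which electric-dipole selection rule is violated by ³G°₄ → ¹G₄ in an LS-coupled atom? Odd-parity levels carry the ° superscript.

the ΔS = 0 rule

Initial level: S=1, L=4, J=4, parity odd. Final level: S=0, L=4, J=4, parity even.
Parity must change: odd → even — passes.
ΔS = 0: S: 1 → 0 — fails.
ΔL = 0, ±1 (not L=0↔0): L: 4 → 4, ΔL = +0 — passes.
ΔJ = 0, ±1 (not J=0↔0): J: 4 → 4, ΔJ = +0 — passes.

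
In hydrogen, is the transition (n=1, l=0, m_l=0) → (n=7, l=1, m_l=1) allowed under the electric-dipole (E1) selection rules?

allowed

Δl = 1 − 0 = +1; the E1 rule Δl = ±1 is satisfied.
m_l: 0 → 1 (Δm_l = +1). |Δm_l| ≤ 1 satisfied.
All E1 selection rules are satisfied.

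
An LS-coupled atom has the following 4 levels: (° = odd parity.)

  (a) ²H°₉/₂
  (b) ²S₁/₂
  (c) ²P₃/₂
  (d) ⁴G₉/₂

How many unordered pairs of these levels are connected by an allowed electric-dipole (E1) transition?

0

(a)–(b): forbidden (ΔL, ΔJ).
(a)–(c): forbidden (ΔL, ΔJ).
(a)–(d): forbidden (ΔS).
(b)–(c): forbidden (parity).
(b)–(d): forbidden (parity, ΔS, ΔL, ΔJ).
(c)–(d): forbidden (parity, ΔS, ΔL, ΔJ).
Allowed pairs: 0 of 6.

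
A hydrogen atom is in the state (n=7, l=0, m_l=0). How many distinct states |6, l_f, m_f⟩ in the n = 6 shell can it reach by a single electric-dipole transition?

E1 requires Δl = ±1, so l_f ∈ {-1, 1}; with 0 ≤ l_f ≤ n_f−1 = 5, the allowed l_f values are {1}.
For l_f = 1: m_f ∈ {m_i−1, m_i, m_i+1} ∩ [−1, 1] = {-1, 0, 1} → 3 states.
Total: 3.

3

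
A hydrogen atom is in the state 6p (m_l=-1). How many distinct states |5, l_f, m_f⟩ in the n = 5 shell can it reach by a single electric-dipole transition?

E1 requires Δl = ±1, so l_f ∈ {0, 2}; with 0 ≤ l_f ≤ n_f−1 = 4, the allowed l_f values are {0, 2}.
For l_f = 0: m_f ∈ {m_i−1, m_i, m_i+1} ∩ [−0, 0] = {0} → 1 state.
For l_f = 2: m_f ∈ {m_i−1, m_i, m_i+1} ∩ [−2, 2] = {-2, -1, 0} → 3 states.
Total: 4.

4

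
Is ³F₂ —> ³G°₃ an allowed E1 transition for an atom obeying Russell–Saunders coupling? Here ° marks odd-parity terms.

Parity must change: even → odd — ✓.
ΔS = 0: S: 1 → 1 — ✓.
ΔL = 0, ±1 (not L=0↔0): L: 3 → 4, ΔL = +1 — ✓.
ΔJ = 0, ±1 (not J=0↔0): J: 2 → 3, ΔJ = +1 — ✓.
All four E1 rules are satisfied.

allowed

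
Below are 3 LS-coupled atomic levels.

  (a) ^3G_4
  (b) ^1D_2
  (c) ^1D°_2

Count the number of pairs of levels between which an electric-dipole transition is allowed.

1

(a)–(b): forbidden (parity, ΔS, ΔL, ΔJ).
(a)–(c): forbidden (ΔS, ΔL, ΔJ).
(b)–(c): allowed.
Allowed pairs: 1 of 3.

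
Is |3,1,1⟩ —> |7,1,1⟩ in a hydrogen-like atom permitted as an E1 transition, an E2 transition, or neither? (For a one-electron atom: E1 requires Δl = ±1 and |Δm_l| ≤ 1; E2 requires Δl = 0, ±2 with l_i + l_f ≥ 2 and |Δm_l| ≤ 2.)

Δl = 1 − 1 = +0; l_i + l_f = 2.
Δm_l = +0.
E1 (Δl = ±1, |Δm_l| ≤ 1): not satisfied.
E2 (Δl = 0,±2, l_i+l_f ≥ 2, |Δm_l| ≤ 2): satisfied.

E2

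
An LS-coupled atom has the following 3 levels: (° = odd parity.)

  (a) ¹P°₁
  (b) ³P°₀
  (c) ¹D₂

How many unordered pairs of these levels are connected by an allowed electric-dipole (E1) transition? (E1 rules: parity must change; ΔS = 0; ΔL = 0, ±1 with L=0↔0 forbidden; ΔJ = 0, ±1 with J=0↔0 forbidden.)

(a)–(b): forbidden (parity, ΔS).
(a)–(c): allowed.
(b)–(c): forbidden (ΔS, ΔJ).
Allowed pairs: 1 of 3.

1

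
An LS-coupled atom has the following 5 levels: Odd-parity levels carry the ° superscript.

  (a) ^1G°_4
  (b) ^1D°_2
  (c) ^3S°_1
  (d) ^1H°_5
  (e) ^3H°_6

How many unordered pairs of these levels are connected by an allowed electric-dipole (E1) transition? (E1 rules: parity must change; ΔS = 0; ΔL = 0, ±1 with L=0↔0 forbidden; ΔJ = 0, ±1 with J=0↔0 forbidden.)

0

(a)–(b): forbidden (parity, ΔL, ΔJ).
(a)–(c): forbidden (parity, ΔS, ΔL, ΔJ).
(a)–(d): forbidden (parity).
(a)–(e): forbidden (parity, ΔS, ΔJ).
(b)–(c): forbidden (parity, ΔS, ΔL).
(b)–(d): forbidden (parity, ΔL, ΔJ).
(b)–(e): forbidden (parity, ΔS, ΔL, ΔJ).
(c)–(d): forbidden (parity, ΔS, ΔL, ΔJ).
(c)–(e): forbidden (parity, ΔL, ΔJ).
(d)–(e): forbidden (parity, ΔS).
Allowed pairs: 0 of 10.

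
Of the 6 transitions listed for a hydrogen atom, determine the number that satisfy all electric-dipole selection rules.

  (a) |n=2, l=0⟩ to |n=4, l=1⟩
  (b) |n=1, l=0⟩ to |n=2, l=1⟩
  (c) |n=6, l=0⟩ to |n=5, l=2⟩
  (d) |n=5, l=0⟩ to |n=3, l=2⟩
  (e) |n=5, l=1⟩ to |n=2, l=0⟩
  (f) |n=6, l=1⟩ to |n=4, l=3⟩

(a) allowed
(b) allowed
(c) forbidden — Δl = +2 (E1 requires Δl = ±1)
(d) forbidden — Δl = +2 (E1 requires Δl = ±1)
(e) allowed
(f) forbidden — Δl = +2 (E1 requires Δl = ±1)
Total allowed: 3 of 6.

3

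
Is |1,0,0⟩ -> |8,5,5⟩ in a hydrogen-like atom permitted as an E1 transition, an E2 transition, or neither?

Δl = 5 − 0 = +5; l_i + l_f = 5.
Δm_l = +5.
E1 (Δl = ±1, |Δm_l| ≤ 1): not satisfied.
E2 (Δl = 0,±2, l_i+l_f ≥ 2, |Δm_l| ≤ 2): not satisfied.

neither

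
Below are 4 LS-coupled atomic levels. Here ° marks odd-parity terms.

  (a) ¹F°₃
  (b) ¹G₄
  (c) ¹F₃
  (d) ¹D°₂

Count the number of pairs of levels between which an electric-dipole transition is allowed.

3

(a)–(b): allowed.
(a)–(c): allowed.
(a)–(d): forbidden (parity).
(b)–(c): forbidden (parity).
(b)–(d): forbidden (ΔL, ΔJ).
(c)–(d): allowed.
Allowed pairs: 3 of 6.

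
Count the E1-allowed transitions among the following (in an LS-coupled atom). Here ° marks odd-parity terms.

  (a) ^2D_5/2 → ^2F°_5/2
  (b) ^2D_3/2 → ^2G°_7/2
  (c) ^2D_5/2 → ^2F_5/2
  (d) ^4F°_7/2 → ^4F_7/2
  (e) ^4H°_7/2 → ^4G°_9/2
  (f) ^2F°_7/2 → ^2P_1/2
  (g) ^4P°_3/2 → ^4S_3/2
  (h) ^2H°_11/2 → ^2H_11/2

(a) allowed
(b) forbidden (ΔL, ΔJ fail)
(c) forbidden (parity fails)
(d) allowed
(e) forbidden (parity fails)
(f) forbidden (ΔL, ΔJ fail)
(g) allowed
(h) allowed
Total allowed: 4 of 8.

4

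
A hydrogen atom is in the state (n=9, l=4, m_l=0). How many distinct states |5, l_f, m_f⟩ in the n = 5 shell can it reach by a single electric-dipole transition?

3

E1 requires Δl = ±1, so l_f ∈ {3, 5}; with 0 ≤ l_f ≤ n_f−1 = 4, the allowed l_f values are {3}.
For l_f = 3: m_f ∈ {m_i−1, m_i, m_i+1} ∩ [−3, 3] = {-1, 0, 1} → 3 states.
Total: 3.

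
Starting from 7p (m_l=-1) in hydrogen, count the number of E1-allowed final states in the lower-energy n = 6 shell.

4

E1 requires Δl = ±1, so l_f ∈ {0, 2}; with 0 ≤ l_f ≤ n_f−1 = 5, the allowed l_f values are {0, 2}.
For l_f = 0: m_f ∈ {m_i−1, m_i, m_i+1} ∩ [−0, 0] = {0} → 1 state.
For l_f = 2: m_f ∈ {m_i−1, m_i, m_i+1} ∩ [−2, 2] = {-2, -1, 0} → 3 states.
Total: 4.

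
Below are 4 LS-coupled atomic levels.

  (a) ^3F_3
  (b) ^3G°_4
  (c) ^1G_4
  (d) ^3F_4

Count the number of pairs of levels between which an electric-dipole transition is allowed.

(a)–(b): allowed.
(a)–(c): forbidden (parity, ΔS).
(a)–(d): forbidden (parity).
(b)–(c): forbidden (ΔS).
(b)–(d): allowed.
(c)–(d): forbidden (parity, ΔS).
Allowed pairs: 2 of 6.

2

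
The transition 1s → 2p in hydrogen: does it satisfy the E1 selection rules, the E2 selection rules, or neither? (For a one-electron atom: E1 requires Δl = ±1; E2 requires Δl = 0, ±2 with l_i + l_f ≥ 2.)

E1

Δl = 1 − 0 = +1; l_i + l_f = 1.
E1 (Δl = ±1): satisfied.
E2 (Δl = 0,±2, l_i+l_f ≥ 2): not satisfied.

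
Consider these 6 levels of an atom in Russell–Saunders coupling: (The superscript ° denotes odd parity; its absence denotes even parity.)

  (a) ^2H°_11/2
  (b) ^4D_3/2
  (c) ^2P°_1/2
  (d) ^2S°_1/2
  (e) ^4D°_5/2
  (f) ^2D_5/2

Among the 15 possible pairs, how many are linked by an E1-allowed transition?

(a)–(b): forbidden (ΔS, ΔL, ΔJ).
(a)–(c): forbidden (parity, ΔL, ΔJ).
(a)–(d): forbidden (parity, ΔL, ΔJ).
(a)–(e): forbidden (parity, ΔS, ΔL, ΔJ).
(a)–(f): forbidden (ΔL, ΔJ).
(b)–(c): forbidden (ΔS).
(b)–(d): forbidden (ΔS, ΔL).
(b)–(e): allowed.
(b)–(f): forbidden (parity, ΔS).
(c)–(d): forbidden (parity).
(c)–(e): forbidden (parity, ΔS, ΔJ).
(c)–(f): forbidden (ΔJ).
(d)–(e): forbidden (parity, ΔS, ΔL, ΔJ).
(d)–(f): forbidden (ΔL, ΔJ).
(e)–(f): forbidden (ΔS).
Allowed pairs: 1 of 15.

1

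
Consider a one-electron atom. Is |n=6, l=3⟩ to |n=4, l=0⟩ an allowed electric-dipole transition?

Initial l = 3, final l = 0, so Δl = -3. E1 requires Δl = ±1: violated.
The transition is electric-dipole forbidden.

forbidden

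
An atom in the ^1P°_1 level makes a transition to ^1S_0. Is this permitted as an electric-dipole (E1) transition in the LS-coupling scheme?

allowed

ΔS = 0: S: 0 → 0 — passes.
ΔL = 0, ±1 (not L=0↔0): L: 1 → 0, ΔL = -1 — passes.
Parity must change: odd → even — passes.
ΔJ = 0, ±1 (not J=0↔0): J: 1 → 0, ΔJ = -1 — passes.
All four E1 rules are satisfied.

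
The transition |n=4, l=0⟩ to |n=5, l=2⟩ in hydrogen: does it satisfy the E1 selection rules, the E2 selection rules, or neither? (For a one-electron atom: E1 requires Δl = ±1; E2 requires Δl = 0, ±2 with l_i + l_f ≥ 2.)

Δl = 2 − 0 = +2; l_i + l_f = 2.
E1 (Δl = ±1): not satisfied.
E2 (Δl = 0,±2, l_i+l_f ≥ 2): satisfied.

E2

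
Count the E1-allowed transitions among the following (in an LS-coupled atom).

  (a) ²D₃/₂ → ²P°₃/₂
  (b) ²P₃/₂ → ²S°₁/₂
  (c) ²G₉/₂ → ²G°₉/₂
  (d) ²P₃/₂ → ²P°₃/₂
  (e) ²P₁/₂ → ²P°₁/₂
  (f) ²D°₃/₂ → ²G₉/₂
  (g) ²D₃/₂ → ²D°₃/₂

6

(a) allowed
(b) allowed
(c) allowed
(d) allowed
(e) allowed
(f) forbidden (ΔL, ΔJ fail)
(g) allowed
Total allowed: 6 of 7.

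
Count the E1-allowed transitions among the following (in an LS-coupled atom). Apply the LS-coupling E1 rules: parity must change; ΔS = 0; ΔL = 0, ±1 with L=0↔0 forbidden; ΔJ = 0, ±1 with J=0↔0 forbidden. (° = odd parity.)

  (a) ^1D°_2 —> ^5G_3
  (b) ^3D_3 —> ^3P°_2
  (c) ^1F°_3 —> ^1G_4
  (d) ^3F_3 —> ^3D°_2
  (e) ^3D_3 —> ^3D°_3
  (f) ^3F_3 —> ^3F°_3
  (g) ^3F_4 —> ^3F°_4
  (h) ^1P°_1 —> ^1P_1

(a) forbidden (ΔS, ΔL fail)
(b) allowed
(c) allowed
(d) allowed
(e) allowed
(f) allowed
(g) allowed
(h) allowed
Total allowed: 7 of 8.

7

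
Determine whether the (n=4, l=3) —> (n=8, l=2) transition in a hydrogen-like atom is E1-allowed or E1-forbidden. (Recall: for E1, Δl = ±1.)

Initial l = 3, final l = 2, so Δl = -1. E1 requires Δl = ±1: ok.
All E1 selection rules are satisfied.

allowed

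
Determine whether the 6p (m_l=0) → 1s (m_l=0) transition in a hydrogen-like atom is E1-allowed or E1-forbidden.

allowed

Initial l = 1, final l = 0, so Δl = -1. E1 requires Δl = ±1: ok.
Δm_l = 0 − (0) = +0. E1 requires Δm_l = 0, ±1: ok.
All E1 selection rules are satisfied.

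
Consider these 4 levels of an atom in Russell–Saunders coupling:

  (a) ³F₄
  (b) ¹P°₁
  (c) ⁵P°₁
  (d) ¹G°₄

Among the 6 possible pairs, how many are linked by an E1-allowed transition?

0

(a)–(b): forbidden (ΔS, ΔL, ΔJ).
(a)–(c): forbidden (ΔS, ΔL, ΔJ).
(a)–(d): forbidden (ΔS).
(b)–(c): forbidden (parity, ΔS).
(b)–(d): forbidden (parity, ΔL, ΔJ).
(c)–(d): forbidden (parity, ΔS, ΔL, ΔJ).
Allowed pairs: 0 of 6.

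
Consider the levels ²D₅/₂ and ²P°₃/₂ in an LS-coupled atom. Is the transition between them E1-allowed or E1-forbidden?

Reading off the term symbols: S 1/2→1/2, L 2→1, J 5/2→3/2, parity even→odd.
Parity must change: even → odd — ✓.
ΔS = 0: S: 1/2 → 1/2 — ✓.
ΔJ = 0, ±1 (not J=0↔0): J: 5/2 → 3/2, ΔJ = -1 — ✓.
ΔL = 0, ±1 (not L=0↔0): L: 2 → 1, ΔL = -1 — ✓.
All four E1 rules are satisfied.

allowed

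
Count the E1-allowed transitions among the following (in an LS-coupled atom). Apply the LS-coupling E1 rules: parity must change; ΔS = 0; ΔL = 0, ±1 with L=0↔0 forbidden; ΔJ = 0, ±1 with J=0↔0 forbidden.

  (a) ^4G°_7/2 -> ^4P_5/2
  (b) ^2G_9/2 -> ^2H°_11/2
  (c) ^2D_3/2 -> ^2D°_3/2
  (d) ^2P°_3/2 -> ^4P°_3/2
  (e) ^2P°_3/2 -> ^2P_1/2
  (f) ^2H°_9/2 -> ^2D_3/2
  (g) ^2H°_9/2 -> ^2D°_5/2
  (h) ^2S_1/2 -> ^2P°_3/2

(a) forbidden (ΔL fails)
(b) allowed
(c) allowed
(d) forbidden (parity, ΔS fail)
(e) allowed
(f) forbidden (ΔL, ΔJ fail)
(g) forbidden (parity, ΔL, ΔJ fail)
(h) allowed
Total allowed: 4 of 8.

4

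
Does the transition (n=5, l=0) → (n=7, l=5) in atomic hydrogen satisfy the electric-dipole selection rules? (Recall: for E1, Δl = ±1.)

forbidden

Δl = 5 − 0 = +5; the E1 rule Δl = ±1 is fails.
The transition is electric-dipole forbidden.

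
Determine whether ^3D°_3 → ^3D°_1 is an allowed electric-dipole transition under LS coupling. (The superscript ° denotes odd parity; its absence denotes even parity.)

Reading off the term symbols: S 1→1, L 2→2, J 3→1, parity odd→odd.
ΔJ = 0, ±1 (not J=0↔0): J: 3 → 1, ΔJ = -2 — fails.
ΔL = 0, ±1 (not L=0↔0): L: 2 → 2, ΔL = +0 — ok.
ΔS = 0: S: 1 → 1 — ok.
Parity must change: odd → odd — fails.
Rule(s) violated: parity, ΔJ.

forbidden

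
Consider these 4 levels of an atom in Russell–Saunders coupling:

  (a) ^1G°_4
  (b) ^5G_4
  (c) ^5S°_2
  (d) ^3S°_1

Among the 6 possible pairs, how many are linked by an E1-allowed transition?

0

(a)–(b): forbidden (ΔS).
(a)–(c): forbidden (parity, ΔS, ΔL, ΔJ).
(a)–(d): forbidden (parity, ΔS, ΔL, ΔJ).
(b)–(c): forbidden (ΔL, ΔJ).
(b)–(d): forbidden (ΔS, ΔL, ΔJ).
(c)–(d): forbidden (parity, ΔS, ΔL).
Allowed pairs: 0 of 6.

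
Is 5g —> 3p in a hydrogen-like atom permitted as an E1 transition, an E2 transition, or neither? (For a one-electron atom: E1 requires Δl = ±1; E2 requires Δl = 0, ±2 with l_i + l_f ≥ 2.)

neither

Δl = 1 − 4 = -3; l_i + l_f = 5.
E1 (Δl = ±1): not satisfied.
E2 (Δl = 0,±2, l_i+l_f ≥ 2): not satisfied.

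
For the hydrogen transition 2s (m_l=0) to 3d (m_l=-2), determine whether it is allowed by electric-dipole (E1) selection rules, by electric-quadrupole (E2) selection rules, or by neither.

Δl = 2 − 0 = +2; l_i + l_f = 2.
Δm_l = -2.
E1 (Δl = ±1, |Δm_l| ≤ 1): not satisfied.
E2 (Δl = 0,±2, l_i+l_f ≥ 2, |Δm_l| ≤ 2): satisfied.

E2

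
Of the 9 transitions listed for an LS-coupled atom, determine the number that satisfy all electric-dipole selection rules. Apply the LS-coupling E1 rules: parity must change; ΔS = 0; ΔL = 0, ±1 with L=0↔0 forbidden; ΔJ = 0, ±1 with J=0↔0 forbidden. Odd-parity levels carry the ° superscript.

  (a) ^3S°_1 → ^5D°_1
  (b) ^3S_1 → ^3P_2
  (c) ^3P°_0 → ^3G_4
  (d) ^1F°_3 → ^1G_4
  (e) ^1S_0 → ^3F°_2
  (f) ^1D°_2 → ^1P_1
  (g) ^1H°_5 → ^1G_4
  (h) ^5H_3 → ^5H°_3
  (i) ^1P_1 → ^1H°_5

4

(a) forbidden (parity, ΔS, ΔL fail)
(b) forbidden (parity fails)
(c) forbidden (ΔL, ΔJ fail)
(d) allowed
(e) forbidden (ΔS, ΔL, ΔJ fail)
(f) allowed
(g) allowed
(h) allowed
(i) forbidden (ΔL, ΔJ fail)
Total allowed: 4 of 9.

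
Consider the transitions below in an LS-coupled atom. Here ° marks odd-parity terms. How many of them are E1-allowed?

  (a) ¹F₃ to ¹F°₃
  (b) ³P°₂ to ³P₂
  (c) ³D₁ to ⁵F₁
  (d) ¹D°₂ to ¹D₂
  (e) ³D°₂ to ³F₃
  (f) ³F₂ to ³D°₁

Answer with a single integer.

(a) allowed
(b) allowed
(c) forbidden (parity, ΔS fail)
(d) allowed
(e) allowed
(f) allowed
Total allowed: 5 of 6.

5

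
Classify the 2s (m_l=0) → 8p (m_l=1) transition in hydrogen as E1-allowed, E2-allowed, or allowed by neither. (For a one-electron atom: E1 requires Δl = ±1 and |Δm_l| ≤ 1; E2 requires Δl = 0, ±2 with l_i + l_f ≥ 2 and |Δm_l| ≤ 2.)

Δl = 1 − 0 = +1; l_i + l_f = 1.
Δm_l = +1.
E1 (Δl = ±1, |Δm_l| ≤ 1): satisfied.
E2 (Δl = 0,±2, l_i+l_f ≥ 2, |Δm_l| ≤ 2): not satisfied.

E1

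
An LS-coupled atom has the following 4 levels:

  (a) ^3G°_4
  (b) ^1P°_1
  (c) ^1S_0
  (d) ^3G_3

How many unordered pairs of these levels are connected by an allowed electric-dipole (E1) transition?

(a)–(b): forbidden (parity, ΔS, ΔL, ΔJ).
(a)–(c): forbidden (ΔS, ΔL, ΔJ).
(a)–(d): allowed.
(b)–(c): allowed.
(b)–(d): forbidden (ΔS, ΔL, ΔJ).
(c)–(d): forbidden (parity, ΔS, ΔL, ΔJ).
Allowed pairs: 2 of 6.

2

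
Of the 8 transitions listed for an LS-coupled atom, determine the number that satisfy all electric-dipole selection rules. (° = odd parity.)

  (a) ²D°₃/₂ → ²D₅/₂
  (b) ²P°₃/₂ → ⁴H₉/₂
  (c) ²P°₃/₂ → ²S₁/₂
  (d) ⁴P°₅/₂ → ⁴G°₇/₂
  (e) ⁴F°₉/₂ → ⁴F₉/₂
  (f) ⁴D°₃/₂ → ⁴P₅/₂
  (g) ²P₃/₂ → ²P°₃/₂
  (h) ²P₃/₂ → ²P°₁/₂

(a) allowed
(b) forbidden (ΔS, ΔL, ΔJ fail)
(c) allowed
(d) forbidden (parity, ΔL fail)
(e) allowed
(f) allowed
(g) allowed
(h) allowed
Total allowed: 6 of 8.

6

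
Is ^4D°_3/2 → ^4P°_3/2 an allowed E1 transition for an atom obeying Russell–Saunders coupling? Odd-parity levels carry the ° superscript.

Reading off the term symbols: S 3/2→3/2, L 2→1, J 3/2→3/2, parity odd→odd.
Parity must change: odd → odd — fails.
ΔL = 0, ±1 (not L=0↔0): L: 2 → 1, ΔL = -1 — ok.
ΔS = 0: S: 3/2 → 3/2 — ok.
ΔJ = 0, ±1 (not J=0↔0): J: 3/2 → 3/2, ΔJ = +0 — ok.
Rule(s) violated: parity.

forbidden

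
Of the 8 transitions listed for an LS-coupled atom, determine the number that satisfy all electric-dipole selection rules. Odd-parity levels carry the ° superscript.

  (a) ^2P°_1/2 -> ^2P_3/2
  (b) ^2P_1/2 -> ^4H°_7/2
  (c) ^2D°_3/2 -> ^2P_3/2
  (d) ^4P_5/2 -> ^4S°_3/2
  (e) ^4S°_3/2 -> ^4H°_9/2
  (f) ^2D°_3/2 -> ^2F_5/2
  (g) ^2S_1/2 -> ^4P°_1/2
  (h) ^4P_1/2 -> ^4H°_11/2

4

(a) allowed
(b) forbidden (ΔS, ΔL, ΔJ fail)
(c) allowed
(d) allowed
(e) forbidden (parity, ΔL, ΔJ fail)
(f) allowed
(g) forbidden (ΔS fails)
(h) forbidden (ΔL, ΔJ fail)
Total allowed: 4 of 8.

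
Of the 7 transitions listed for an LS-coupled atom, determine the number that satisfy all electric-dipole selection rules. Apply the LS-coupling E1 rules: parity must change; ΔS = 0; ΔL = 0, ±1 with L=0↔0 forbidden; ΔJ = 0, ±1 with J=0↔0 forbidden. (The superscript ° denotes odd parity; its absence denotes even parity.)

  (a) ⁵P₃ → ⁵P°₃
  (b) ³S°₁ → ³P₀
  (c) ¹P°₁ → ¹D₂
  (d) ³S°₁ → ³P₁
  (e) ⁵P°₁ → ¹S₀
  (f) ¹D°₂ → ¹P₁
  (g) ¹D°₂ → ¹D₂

6

(a) allowed
(b) allowed
(c) allowed
(d) allowed
(e) forbidden (ΔS fails)
(f) allowed
(g) allowed
Total allowed: 6 of 7.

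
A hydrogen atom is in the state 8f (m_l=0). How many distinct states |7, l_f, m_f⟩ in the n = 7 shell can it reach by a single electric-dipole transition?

E1 requires Δl = ±1, so l_f ∈ {2, 4}; with 0 ≤ l_f ≤ n_f−1 = 6, the allowed l_f values are {2, 4}.
For l_f = 2: m_f ∈ {m_i−1, m_i, m_i+1} ∩ [−2, 2] = {-1, 0, 1} → 3 states.
For l_f = 4: m_f ∈ {m_i−1, m_i, m_i+1} ∩ [−4, 4] = {-1, 0, 1} → 3 states.
Total: 6.

6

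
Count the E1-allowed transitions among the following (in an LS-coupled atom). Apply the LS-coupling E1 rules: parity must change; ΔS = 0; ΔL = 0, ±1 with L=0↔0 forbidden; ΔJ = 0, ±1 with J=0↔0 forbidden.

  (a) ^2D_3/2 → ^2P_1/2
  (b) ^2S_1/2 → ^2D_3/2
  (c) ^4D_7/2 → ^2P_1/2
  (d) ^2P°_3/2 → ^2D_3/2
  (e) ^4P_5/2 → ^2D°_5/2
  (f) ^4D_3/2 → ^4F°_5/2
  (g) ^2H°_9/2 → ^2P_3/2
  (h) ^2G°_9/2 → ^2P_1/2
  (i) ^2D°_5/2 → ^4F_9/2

(a) forbidden (parity fails)
(b) forbidden (parity, ΔL fail)
(c) forbidden (parity, ΔS, ΔJ fail)
(d) allowed
(e) forbidden (ΔS fails)
(f) allowed
(g) forbidden (ΔL, ΔJ fail)
(h) forbidden (ΔL, ΔJ fail)
(i) forbidden (ΔS, ΔJ fail)
Total allowed: 2 of 9.

2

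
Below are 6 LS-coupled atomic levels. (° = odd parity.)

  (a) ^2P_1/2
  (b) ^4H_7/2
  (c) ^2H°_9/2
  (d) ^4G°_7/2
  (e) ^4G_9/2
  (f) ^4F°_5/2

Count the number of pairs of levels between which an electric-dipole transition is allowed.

2

(a)–(b): forbidden (parity, ΔS, ΔL, ΔJ).
(a)–(c): forbidden (ΔL, ΔJ).
(a)–(d): forbidden (ΔS, ΔL, ΔJ).
(a)–(e): forbidden (parity, ΔS, ΔL, ΔJ).
(a)–(f): forbidden (ΔS, ΔL, ΔJ).
(b)–(c): forbidden (ΔS).
(b)–(d): allowed.
(b)–(e): forbidden (parity).
(b)–(f): forbidden (ΔL).
(c)–(d): forbidden (parity, ΔS).
(c)–(e): forbidden (ΔS).
(c)–(f): forbidden (parity, ΔS, ΔL, ΔJ).
(d)–(e): allowed.
(d)–(f): forbidden (parity).
(e)–(f): forbidden (ΔJ).
Allowed pairs: 2 of 15.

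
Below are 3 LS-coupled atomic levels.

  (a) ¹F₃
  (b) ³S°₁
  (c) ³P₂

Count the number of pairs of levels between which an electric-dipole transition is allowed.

1

(a)–(b): forbidden (ΔS, ΔL, ΔJ).
(a)–(c): forbidden (parity, ΔS, ΔL).
(b)–(c): allowed.
Allowed pairs: 1 of 3.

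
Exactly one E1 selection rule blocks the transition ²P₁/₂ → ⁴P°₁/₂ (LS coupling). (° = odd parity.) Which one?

the ΔS = 0 rule

Parity must change: even → odd — passes.
ΔS = 0: S: 1/2 → 3/2 — fails.
ΔL = 0, ±1 (not L=0↔0): L: 1 → 1, ΔL = +0 — passes.
ΔJ = 0, ±1 (not J=0↔0): J: 1/2 → 1/2, ΔJ = +0 — passes.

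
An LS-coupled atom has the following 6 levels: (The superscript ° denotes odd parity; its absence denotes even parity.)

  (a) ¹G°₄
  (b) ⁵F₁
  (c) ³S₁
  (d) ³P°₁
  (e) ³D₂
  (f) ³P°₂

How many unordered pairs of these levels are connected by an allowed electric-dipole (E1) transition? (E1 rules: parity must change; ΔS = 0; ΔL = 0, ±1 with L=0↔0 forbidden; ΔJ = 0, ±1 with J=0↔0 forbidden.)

(a)–(b): forbidden (ΔS, ΔJ).
(a)–(c): forbidden (ΔS, ΔL, ΔJ).
(a)–(d): forbidden (parity, ΔS, ΔL, ΔJ).
(a)–(e): forbidden (ΔS, ΔL, ΔJ).
(a)–(f): forbidden (parity, ΔS, ΔL, ΔJ).
(b)–(c): forbidden (parity, ΔS, ΔL).
(b)–(d): forbidden (ΔS, ΔL).
(b)–(e): forbidden (parity, ΔS).
(b)–(f): forbidden (ΔS, ΔL).
(c)–(d): allowed.
(c)–(e): forbidden (parity, ΔL).
(c)–(f): allowed.
(d)–(e): allowed.
(d)–(f): forbidden (parity).
(e)–(f): allowed.
Allowed pairs: 4 of 15.

4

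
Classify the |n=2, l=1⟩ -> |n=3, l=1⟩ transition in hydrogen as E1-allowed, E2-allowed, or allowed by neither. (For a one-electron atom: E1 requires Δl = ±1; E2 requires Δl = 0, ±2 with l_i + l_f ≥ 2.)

E2

Δl = 1 − 1 = +0; l_i + l_f = 2.
E1 (Δl = ±1): not satisfied.
E2 (Δl = 0,±2, l_i+l_f ≥ 2): satisfied.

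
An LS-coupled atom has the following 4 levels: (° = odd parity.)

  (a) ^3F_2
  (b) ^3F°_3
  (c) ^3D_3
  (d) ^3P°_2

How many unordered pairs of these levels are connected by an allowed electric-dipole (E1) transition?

(a)–(b): allowed.
(a)–(c): forbidden (parity).
(a)–(d): forbidden (ΔL).
(b)–(c): allowed.
(b)–(d): forbidden (parity, ΔL).
(c)–(d): allowed.
Allowed pairs: 3 of 6.

3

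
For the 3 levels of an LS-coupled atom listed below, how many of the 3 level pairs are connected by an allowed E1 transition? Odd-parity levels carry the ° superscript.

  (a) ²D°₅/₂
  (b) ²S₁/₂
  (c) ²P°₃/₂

1

(a)–(b): forbidden (ΔL, ΔJ).
(a)–(c): forbidden (parity).
(b)–(c): allowed.
Allowed pairs: 1 of 3.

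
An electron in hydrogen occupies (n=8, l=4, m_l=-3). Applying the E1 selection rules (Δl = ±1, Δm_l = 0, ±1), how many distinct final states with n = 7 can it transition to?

5

E1 requires Δl = ±1, so l_f ∈ {3, 5}; with 0 ≤ l_f ≤ n_f−1 = 6, the allowed l_f values are {3, 5}.
For l_f = 3: m_f ∈ {m_i−1, m_i, m_i+1} ∩ [−3, 3] = {-3, -2} → 2 states.
For l_f = 5: m_f ∈ {m_i−1, m_i, m_i+1} ∩ [−5, 5] = {-4, -3, -2} → 3 states.
Total: 5.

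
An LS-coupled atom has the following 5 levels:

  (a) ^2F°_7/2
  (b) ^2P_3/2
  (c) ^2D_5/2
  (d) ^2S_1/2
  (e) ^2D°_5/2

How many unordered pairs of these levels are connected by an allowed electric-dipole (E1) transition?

(a)–(b): forbidden (ΔL, ΔJ).
(a)–(c): allowed.
(a)–(d): forbidden (ΔL, ΔJ).
(a)–(e): forbidden (parity).
(b)–(c): forbidden (parity).
(b)–(d): forbidden (parity).
(b)–(e): allowed.
(c)–(d): forbidden (parity, ΔL, ΔJ).
(c)–(e): allowed.
(d)–(e): forbidden (ΔL, ΔJ).
Allowed pairs: 3 of 10.

3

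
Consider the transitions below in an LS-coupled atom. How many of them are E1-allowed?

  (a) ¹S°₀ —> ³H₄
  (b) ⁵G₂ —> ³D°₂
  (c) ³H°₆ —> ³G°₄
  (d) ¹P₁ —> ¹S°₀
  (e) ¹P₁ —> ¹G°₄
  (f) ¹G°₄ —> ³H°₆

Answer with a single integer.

(a) forbidden (ΔS, ΔL, ΔJ fail)
(b) forbidden (ΔS, ΔL fail)
(c) forbidden (parity, ΔJ fail)
(d) allowed
(e) forbidden (ΔL, ΔJ fail)
(f) forbidden (parity, ΔS, ΔJ fail)
Total allowed: 1 of 6.

1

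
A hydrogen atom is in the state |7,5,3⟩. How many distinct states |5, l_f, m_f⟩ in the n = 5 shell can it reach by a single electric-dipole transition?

E1 requires Δl = ±1, so l_f ∈ {4, 6}; with 0 ≤ l_f ≤ n_f−1 = 4, the allowed l_f values are {4}.
For l_f = 4: m_f ∈ {m_i−1, m_i, m_i+1} ∩ [−4, 4] = {2, 3, 4} → 3 states.
Total: 3.

3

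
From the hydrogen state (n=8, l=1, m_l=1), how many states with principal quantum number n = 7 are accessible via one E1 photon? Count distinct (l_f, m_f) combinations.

4

E1 requires Δl = ±1, so l_f ∈ {0, 2}; with 0 ≤ l_f ≤ n_f−1 = 6, the allowed l_f values are {0, 2}.
For l_f = 0: m_f ∈ {m_i−1, m_i, m_i+1} ∩ [−0, 0] = {0} → 1 state.
For l_f = 2: m_f ∈ {m_i−1, m_i, m_i+1} ∩ [−2, 2] = {0, 1, 2} → 3 states.
Total: 4.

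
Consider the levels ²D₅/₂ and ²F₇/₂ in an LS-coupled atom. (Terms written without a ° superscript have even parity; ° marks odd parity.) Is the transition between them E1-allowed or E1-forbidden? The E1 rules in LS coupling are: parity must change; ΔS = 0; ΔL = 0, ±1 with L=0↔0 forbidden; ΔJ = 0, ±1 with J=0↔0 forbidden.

forbidden

Initial level: S=1/2, L=2, J=5/2, parity even. Final level: S=1/2, L=3, J=7/2, parity even.
Parity must change: even → even — fails.
ΔS = 0: S: 1/2 → 1/2 — ok.
ΔL = 0, ±1 (not L=0↔0): L: 2 → 3, ΔL = +1 — ok.
ΔJ = 0, ±1 (not J=0↔0): J: 5/2 → 7/2, ΔJ = +1 — ok.
Rule(s) violated: parity.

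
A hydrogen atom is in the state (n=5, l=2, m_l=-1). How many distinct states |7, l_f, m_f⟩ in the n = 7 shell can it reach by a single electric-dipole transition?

5

E1 requires Δl = ±1, so l_f ∈ {1, 3}; with 0 ≤ l_f ≤ n_f−1 = 6, the allowed l_f values are {1, 3}.
For l_f = 1: m_f ∈ {m_i−1, m_i, m_i+1} ∩ [−1, 1] = {-1, 0} → 2 states.
For l_f = 3: m_f ∈ {m_i−1, m_i, m_i+1} ∩ [−3, 3] = {-2, -1, 0} → 3 states.
Total: 5.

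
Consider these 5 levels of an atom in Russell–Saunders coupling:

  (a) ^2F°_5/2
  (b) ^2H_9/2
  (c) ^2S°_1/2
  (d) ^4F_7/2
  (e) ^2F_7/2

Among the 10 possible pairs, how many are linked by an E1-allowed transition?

(a)–(b): forbidden (ΔL, ΔJ).
(a)–(c): forbidden (parity, ΔL, ΔJ).
(a)–(d): forbidden (ΔS).
(a)–(e): allowed.
(b)–(c): forbidden (ΔL, ΔJ).
(b)–(d): forbidden (parity, ΔS, ΔL).
(b)–(e): forbidden (parity, ΔL).
(c)–(d): forbidden (ΔS, ΔL, ΔJ).
(c)–(e): forbidden (ΔL, ΔJ).
(d)–(e): forbidden (parity, ΔS).
Allowed pairs: 1 of 10.

1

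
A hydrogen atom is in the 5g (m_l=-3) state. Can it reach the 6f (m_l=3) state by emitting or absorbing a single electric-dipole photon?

Δl = 3 − 4 = -1; the E1 rule Δl = ±1 is passes.
Δm_l = 3 − (-3) = +6. E1 requires Δm_l = 0, ±1: fails.
The transition is electric-dipole forbidden.

forbidden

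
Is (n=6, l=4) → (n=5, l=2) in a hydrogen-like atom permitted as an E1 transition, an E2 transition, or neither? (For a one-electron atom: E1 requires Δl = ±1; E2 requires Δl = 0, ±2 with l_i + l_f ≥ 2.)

Δl = 2 − 4 = -2; l_i + l_f = 6.
E1 (Δl = ±1): not satisfied.
E2 (Δl = 0,±2, l_i+l_f ≥ 2): satisfied.

E2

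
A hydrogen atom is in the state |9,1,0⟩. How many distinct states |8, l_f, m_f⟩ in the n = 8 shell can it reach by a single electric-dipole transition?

E1 requires Δl = ±1, so l_f ∈ {0, 2}; with 0 ≤ l_f ≤ n_f−1 = 7, the allowed l_f values are {0, 2}.
For l_f = 0: m_f ∈ {m_i−1, m_i, m_i+1} ∩ [−0, 0] = {0} → 1 state.
For l_f = 2: m_f ∈ {m_i−1, m_i, m_i+1} ∩ [−2, 2] = {-1, 0, 1} → 3 states.
Total: 4.

4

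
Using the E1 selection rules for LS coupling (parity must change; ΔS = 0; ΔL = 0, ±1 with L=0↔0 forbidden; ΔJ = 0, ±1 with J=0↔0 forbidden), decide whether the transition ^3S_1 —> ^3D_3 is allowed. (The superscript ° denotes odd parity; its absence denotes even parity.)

Initial level: S=1, L=0, J=1, parity even. Final level: S=1, L=2, J=3, parity even.
ΔJ = 0, ±1 (not J=0↔0): J: 1 → 3, ΔJ = +2 — fails.
Parity must change: even → even — fails.
ΔL = 0, ±1 (not L=0↔0): L: 0 → 2, ΔL = +2 — fails.
ΔS = 0: S: 1 → 1 — passes.
Rule(s) violated: parity, ΔL, ΔJ.

forbidden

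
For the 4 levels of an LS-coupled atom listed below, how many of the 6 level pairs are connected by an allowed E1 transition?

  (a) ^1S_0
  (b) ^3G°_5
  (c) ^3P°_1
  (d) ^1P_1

(a)–(b): forbidden (ΔS, ΔL, ΔJ).
(a)–(c): forbidden (ΔS).
(a)–(d): forbidden (parity).
(b)–(c): forbidden (parity, ΔL, ΔJ).
(b)–(d): forbidden (ΔS, ΔL, ΔJ).
(c)–(d): forbidden (ΔS).
Allowed pairs: 0 of 6.

0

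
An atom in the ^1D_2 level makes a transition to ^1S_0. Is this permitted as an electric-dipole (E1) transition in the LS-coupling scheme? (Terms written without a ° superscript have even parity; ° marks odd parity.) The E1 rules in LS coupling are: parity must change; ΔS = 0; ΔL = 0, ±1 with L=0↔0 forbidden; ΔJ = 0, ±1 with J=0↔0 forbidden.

Initial level: S=0, L=2, J=2, parity even. Final level: S=0, L=0, J=0, parity even.
ΔL = 0, ±1 (not L=0↔0): L: 2 → 0, ΔL = -2 — violated.
ΔJ = 0, ±1 (not J=0↔0): J: 2 → 0, ΔJ = -2 — violated.
Parity must change: even → even — violated.
ΔS = 0: S: 0 → 0 — satisfied.
Rule(s) violated: parity, ΔL, ΔJ.

forbidden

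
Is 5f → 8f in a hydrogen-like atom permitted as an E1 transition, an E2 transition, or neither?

Δl = 3 − 3 = +0; l_i + l_f = 6.
E1 (Δl = ±1): not satisfied.
E2 (Δl = 0,±2, l_i+l_f ≥ 2): satisfied.

E2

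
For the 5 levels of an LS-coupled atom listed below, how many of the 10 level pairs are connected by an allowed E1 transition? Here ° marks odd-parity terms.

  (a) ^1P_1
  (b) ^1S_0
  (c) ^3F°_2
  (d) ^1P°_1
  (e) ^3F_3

(a)–(b): forbidden (parity).
(a)–(c): forbidden (ΔS, ΔL).
(a)–(d): allowed.
(a)–(e): forbidden (parity, ΔS, ΔL, ΔJ).
(b)–(c): forbidden (ΔS, ΔL, ΔJ).
(b)–(d): allowed.
(b)–(e): forbidden (parity, ΔS, ΔL, ΔJ).
(c)–(d): forbidden (parity, ΔS, ΔL).
(c)–(e): allowed.
(d)–(e): forbidden (ΔS, ΔL, ΔJ).
Allowed pairs: 3 of 10.

3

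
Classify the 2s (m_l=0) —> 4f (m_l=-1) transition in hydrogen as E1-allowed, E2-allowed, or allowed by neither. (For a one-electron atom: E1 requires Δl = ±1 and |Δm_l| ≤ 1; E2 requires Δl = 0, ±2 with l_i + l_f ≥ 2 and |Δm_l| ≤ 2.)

neither

Δl = 3 − 0 = +3; l_i + l_f = 3.
Δm_l = -1.
E1 (Δl = ±1, |Δm_l| ≤ 1): not satisfied.
E2 (Δl = 0,±2, l_i+l_f ≥ 2, |Δm_l| ≤ 2): not satisfied.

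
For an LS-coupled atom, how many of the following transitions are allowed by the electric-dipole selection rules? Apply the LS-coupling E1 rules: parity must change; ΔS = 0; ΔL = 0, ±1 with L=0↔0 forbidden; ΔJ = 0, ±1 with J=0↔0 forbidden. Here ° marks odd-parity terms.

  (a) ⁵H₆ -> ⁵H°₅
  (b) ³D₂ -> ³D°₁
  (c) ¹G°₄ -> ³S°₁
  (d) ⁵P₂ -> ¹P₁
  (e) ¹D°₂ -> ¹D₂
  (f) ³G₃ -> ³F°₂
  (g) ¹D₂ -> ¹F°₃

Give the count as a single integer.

5

(a) allowed
(b) allowed
(c) forbidden (parity, ΔS, ΔL, ΔJ fail)
(d) forbidden (parity, ΔS fail)
(e) allowed
(f) allowed
(g) allowed
Total allowed: 5 of 7.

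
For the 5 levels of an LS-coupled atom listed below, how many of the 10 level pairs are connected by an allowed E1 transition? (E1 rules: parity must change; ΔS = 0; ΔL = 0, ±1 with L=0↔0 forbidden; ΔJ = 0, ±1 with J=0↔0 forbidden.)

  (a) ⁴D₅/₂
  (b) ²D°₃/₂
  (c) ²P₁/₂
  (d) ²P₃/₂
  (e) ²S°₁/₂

4

(a)–(b): forbidden (ΔS).
(a)–(c): forbidden (parity, ΔS, ΔJ).
(a)–(d): forbidden (parity, ΔS).
(a)–(e): forbidden (ΔS, ΔL, ΔJ).
(b)–(c): allowed.
(b)–(d): allowed.
(b)–(e): forbidden (parity, ΔL).
(c)–(d): forbidden (parity).
(c)–(e): allowed.
(d)–(e): allowed.
Allowed pairs: 4 of 10.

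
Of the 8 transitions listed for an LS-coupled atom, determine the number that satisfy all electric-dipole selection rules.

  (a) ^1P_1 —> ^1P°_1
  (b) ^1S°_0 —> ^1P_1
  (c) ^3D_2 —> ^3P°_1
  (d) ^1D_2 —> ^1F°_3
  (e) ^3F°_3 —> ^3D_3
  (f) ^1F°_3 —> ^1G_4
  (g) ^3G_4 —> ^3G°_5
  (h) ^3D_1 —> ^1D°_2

(a) allowed
(b) allowed
(c) allowed
(d) allowed
(e) allowed
(f) allowed
(g) allowed
(h) forbidden (ΔS fails)
Total allowed: 7 of 8.

7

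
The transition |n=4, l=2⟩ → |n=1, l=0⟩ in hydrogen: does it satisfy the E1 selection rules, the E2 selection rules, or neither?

E2

Δl = 0 − 2 = -2; l_i + l_f = 2.
E1 (Δl = ±1): not satisfied.
E2 (Δl = 0,±2, l_i+l_f ≥ 2): satisfied.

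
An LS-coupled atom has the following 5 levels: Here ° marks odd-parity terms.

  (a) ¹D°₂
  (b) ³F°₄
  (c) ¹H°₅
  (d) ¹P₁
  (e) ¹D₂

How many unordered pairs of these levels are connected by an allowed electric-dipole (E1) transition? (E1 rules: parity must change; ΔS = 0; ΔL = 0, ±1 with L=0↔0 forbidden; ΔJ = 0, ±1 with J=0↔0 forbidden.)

(a)–(b): forbidden (parity, ΔS, ΔJ).
(a)–(c): forbidden (parity, ΔL, ΔJ).
(a)–(d): allowed.
(a)–(e): allowed.
(b)–(c): forbidden (parity, ΔS, ΔL).
(b)–(d): forbidden (ΔS, ΔL, ΔJ).
(b)–(e): forbidden (ΔS, ΔJ).
(c)–(d): forbidden (ΔL, ΔJ).
(c)–(e): forbidden (ΔL, ΔJ).
(d)–(e): forbidden (parity).
Allowed pairs: 2 of 10.

2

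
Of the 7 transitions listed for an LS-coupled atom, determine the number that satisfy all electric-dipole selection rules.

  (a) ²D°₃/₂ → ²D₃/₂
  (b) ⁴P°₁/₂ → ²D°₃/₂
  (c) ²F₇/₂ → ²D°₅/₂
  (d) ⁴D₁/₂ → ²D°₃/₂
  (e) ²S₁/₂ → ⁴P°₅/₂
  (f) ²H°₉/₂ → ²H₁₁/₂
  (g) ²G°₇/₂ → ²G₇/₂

4

(a) allowed
(b) forbidden (parity, ΔS fail)
(c) allowed
(d) forbidden (ΔS fails)
(e) forbidden (ΔS, ΔJ fail)
(f) allowed
(g) allowed
Total allowed: 4 of 7.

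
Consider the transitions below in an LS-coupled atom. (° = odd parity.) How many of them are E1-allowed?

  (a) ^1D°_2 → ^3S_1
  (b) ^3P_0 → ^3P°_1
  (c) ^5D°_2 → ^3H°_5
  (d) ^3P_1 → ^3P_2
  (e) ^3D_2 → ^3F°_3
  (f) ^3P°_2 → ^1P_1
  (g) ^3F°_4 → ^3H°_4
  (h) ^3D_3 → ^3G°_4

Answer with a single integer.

2

(a) forbidden (ΔS, ΔL fail)
(b) allowed
(c) forbidden (parity, ΔS, ΔL, ΔJ fail)
(d) forbidden (parity fails)
(e) allowed
(f) forbidden (ΔS fails)
(g) forbidden (parity, ΔL fail)
(h) forbidden (ΔL fails)
Total allowed: 2 of 8.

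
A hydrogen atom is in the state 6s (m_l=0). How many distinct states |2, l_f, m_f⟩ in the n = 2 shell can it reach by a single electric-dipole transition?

3

E1 requires Δl = ±1, so l_f ∈ {-1, 1}; with 0 ≤ l_f ≤ n_f−1 = 1, the allowed l_f values are {1}.
For l_f = 1: m_f ∈ {m_i−1, m_i, m_i+1} ∩ [−1, 1] = {-1, 0, 1} → 3 states.
Total: 3.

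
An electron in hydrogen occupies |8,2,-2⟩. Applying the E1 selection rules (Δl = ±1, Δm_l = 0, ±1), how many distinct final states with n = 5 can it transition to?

E1 requires Δl = ±1, so l_f ∈ {1, 3}; with 0 ≤ l_f ≤ n_f−1 = 4, the allowed l_f values are {1, 3}.
For l_f = 1: m_f ∈ {m_i−1, m_i, m_i+1} ∩ [−1, 1] = {-1} → 1 state.
For l_f = 3: m_f ∈ {m_i−1, m_i, m_i+1} ∩ [−3, 3] = {-3, -2, -1} → 3 states.
Total: 4.

4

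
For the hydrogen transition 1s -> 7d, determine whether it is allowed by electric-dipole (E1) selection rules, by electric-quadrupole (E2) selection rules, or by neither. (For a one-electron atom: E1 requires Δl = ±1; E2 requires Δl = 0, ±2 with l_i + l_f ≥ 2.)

E2

Δl = 2 − 0 = +2; l_i + l_f = 2.
E1 (Δl = ±1): not satisfied.
E2 (Δl = 0,±2, l_i+l_f ≥ 2): satisfied.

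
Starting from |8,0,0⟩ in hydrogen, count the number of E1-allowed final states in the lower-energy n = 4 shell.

E1 requires Δl = ±1, so l_f ∈ {-1, 1}; with 0 ≤ l_f ≤ n_f−1 = 3, the allowed l_f values are {1}.
For l_f = 1: m_f ∈ {m_i−1, m_i, m_i+1} ∩ [−1, 1] = {-1, 0, 1} → 3 states.
Total: 3.

3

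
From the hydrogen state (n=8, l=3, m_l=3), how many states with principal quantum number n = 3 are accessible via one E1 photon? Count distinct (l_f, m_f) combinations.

1

E1 requires Δl = ±1, so l_f ∈ {2, 4}; with 0 ≤ l_f ≤ n_f−1 = 2, the allowed l_f values are {2}.
For l_f = 2: m_f ∈ {m_i−1, m_i, m_i+1} ∩ [−2, 2] = {2} → 1 state.
Total: 1.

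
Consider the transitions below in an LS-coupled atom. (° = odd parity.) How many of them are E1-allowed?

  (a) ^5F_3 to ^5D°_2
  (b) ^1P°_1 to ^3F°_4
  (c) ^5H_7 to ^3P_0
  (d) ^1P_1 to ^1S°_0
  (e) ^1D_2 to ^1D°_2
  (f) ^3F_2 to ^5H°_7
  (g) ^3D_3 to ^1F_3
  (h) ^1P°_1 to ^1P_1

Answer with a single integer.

(a) allowed
(b) forbidden (parity, ΔS, ΔL, ΔJ fail)
(c) forbidden (parity, ΔS, ΔL, ΔJ fail)
(d) allowed
(e) allowed
(f) forbidden (ΔS, ΔL, ΔJ fail)
(g) forbidden (parity, ΔS fail)
(h) allowed
Total allowed: 4 of 8.

4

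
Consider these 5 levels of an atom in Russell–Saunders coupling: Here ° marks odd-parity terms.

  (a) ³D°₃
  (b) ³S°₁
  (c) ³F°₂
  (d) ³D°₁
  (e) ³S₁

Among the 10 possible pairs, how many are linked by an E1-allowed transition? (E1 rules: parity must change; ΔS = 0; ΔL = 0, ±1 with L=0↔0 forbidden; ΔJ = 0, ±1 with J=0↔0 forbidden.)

(a)–(b): forbidden (parity, ΔL, ΔJ).
(a)–(c): forbidden (parity).
(a)–(d): forbidden (parity, ΔJ).
(a)–(e): forbidden (ΔL, ΔJ).
(b)–(c): forbidden (parity, ΔL).
(b)–(d): forbidden (parity, ΔL).
(b)–(e): forbidden (ΔL).
(c)–(d): forbidden (parity).
(c)–(e): forbidden (ΔL).
(d)–(e): forbidden (ΔL).
Allowed pairs: 0 of 10.

0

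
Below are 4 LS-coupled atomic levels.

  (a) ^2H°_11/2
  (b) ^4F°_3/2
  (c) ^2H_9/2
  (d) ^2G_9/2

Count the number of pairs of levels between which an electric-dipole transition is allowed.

2

(a)–(b): forbidden (parity, ΔS, ΔL, ΔJ).
(a)–(c): allowed.
(a)–(d): allowed.
(b)–(c): forbidden (ΔS, ΔL, ΔJ).
(b)–(d): forbidden (ΔS, ΔJ).
(c)–(d): forbidden (parity).
Allowed pairs: 2 of 6.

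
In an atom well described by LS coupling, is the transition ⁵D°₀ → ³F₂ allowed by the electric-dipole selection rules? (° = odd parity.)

forbidden

Reading off the term symbols: S 2→1, L 2→3, J 0→2, parity odd→even.
Parity must change: odd → even — satisfied.
ΔS = 0: S: 2 → 1 — violated.
ΔL = 0, ±1 (not L=0↔0): L: 2 → 3, ΔL = +1 — satisfied.
ΔJ = 0, ±1 (not J=0↔0): J: 0 → 2, ΔJ = +2 — violated.
Rule(s) violated: ΔS, ΔJ.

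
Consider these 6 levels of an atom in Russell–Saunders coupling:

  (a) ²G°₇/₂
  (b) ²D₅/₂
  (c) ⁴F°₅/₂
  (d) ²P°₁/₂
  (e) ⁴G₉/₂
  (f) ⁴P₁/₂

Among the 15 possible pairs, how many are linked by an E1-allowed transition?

(a)–(b): forbidden (ΔL).
(a)–(c): forbidden (parity, ΔS).
(a)–(d): forbidden (parity, ΔL, ΔJ).
(a)–(e): forbidden (ΔS).
(a)–(f): forbidden (ΔS, ΔL, ΔJ).
(b)–(c): forbidden (ΔS).
(b)–(d): forbidden (ΔJ).
(b)–(e): forbidden (parity, ΔS, ΔL, ΔJ).
(b)–(f): forbidden (parity, ΔS, ΔJ).
(c)–(d): forbidden (parity, ΔS, ΔL, ΔJ).
(c)–(e): forbidden (ΔJ).
(c)–(f): forbidden (ΔL, ΔJ).
(d)–(e): forbidden (ΔS, ΔL, ΔJ).
(d)–(f): forbidden (ΔS).
(e)–(f): forbidden (parity, ΔL, ΔJ).
Allowed pairs: 0 of 15.

0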